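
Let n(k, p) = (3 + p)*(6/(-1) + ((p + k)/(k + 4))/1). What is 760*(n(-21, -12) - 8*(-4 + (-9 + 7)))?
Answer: 1092120/17 ≈ 64242.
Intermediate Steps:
n(k, p) = (-6 + (k + p)/(4 + k))*(3 + p) (n(k, p) = (3 + p)*(6*(-1) + ((k + p)/(4 + k))*1) = (3 + p)*(-6 + ((k + p)/(4 + k))*1) = (3 + p)*(-6 + (k + p)/(4 + k)) = (-6 + (k + p)/(4 + k))*(3 + p))
760*(n(-21, -12) - 8*(-4 + (-9 + 7))) = 760*((-72 + (-12)**2 - 21*(-12) - 15*(-21) - 5*(-21)*(-12))/(4 - 21) - 8*(-4 + (-9 + 7))) = 760*((-72 + 144 + 252 + 315 - 1260)/(-17) - 8*(-4 - 2)) = 760*(-1/17*(-621) - 8*(-6)) = 760*(621/17 + 48) = 760*(1437/17) = 1092120/17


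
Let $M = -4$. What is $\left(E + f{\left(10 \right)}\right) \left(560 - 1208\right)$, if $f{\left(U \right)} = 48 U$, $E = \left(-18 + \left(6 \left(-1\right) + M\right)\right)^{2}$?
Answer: $-819072$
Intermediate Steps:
$E = 784$ ($E = \left(-18 + \left(6 \left(-1\right) - 4\right)\right)^{2} = \left(-18 - 10\right)^{2} = \left(-28\right)^{2} = 784$)
$\left(E + f{\left(10 \right)}\right) \left(560 - 1208\right) = \left(784 + 48 \cdot 10\right) \left(560 - 1208\right) = \left(784 + 480\right) \left(-648\right) = 1264 \left(-648\right) = -819072$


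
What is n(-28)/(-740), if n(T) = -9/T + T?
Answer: 155/4144 ≈ 0.037403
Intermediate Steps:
n(T) = T - 9/T
n(-28)/(-740) = (-28 - 9/(-28))/(-740) = (-28 - 9*(-1/28))*(-1/740) = (-28 + 9/28)*(-1/740) = -775/28*(-1/740) = 155/4144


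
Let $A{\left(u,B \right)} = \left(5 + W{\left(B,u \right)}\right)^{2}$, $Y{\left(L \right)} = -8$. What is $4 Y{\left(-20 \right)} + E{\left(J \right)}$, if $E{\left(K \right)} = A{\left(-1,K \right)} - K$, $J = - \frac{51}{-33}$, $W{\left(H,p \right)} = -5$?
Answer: $- \frac{369}{11} \approx -33.545$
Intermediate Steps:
$J = \frac{17}{11}$ ($J = \left(-51\right) \left(- \frac{1}{33}\right) = \frac{17}{11} \approx 1.5455$)
$A{\left(u,B \right)} = 0$ ($A{\left(u,B \right)} = \left(5 - 5\right)^{2} = 0^{2} = 0$)
$E{\left(K \right)} = - K$ ($E{\left(K \right)} = 0 - K = - K$)
$4 Y{\left(-20 \right)} + E{\left(J \right)} = 4 \left(-8\right) - \frac{17}{11} = -32 - \frac{17}{11} = - \frac{369}{11}$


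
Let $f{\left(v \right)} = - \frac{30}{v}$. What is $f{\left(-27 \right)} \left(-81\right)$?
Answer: $-90$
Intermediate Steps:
$f{\left(-27 \right)} \left(-81\right) = - \frac{30}{-27} \left(-81\right) = \left(-30\right) \left(- \frac{1}{27}\right) \left(-81\right) = \frac{10}{9} \left(-81\right) = -90$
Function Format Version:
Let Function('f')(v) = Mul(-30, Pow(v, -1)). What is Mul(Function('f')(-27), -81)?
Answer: -90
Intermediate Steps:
Mul(Function('f')(-27), -81) = Mul(Mul(-30, Pow(-27, -1)), -81) = Mul(Mul(-30, Rational(-1, 27)), -81) = Mul(Rational(10, 9), -81) = -90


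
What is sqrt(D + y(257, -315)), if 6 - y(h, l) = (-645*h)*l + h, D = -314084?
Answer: I*sqrt(52530310) ≈ 7247.8*I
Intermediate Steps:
y(h, l) = 6 - h + 645*h*l (y(h, l) = 6 - ((-645*h)*l + h) = 6 - (-645*h*l + h) = 6 - (h - 645*h*l) = 6 + (-h + 645*h*l) = 6 - h + 645*h*l)
sqrt(D + y(257, -315)) = sqrt(-314084 + (6 - 1*257 + 645*257*(-315))) = sqrt(-314084 + (6 - 257 - 52215975)) = sqrt(-314084 - 52216226) = sqrt(-52530310) = I*sqrt(52530310)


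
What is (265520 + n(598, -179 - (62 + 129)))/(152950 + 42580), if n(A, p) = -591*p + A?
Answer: 242394/97765 ≈ 2.4794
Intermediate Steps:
n(A, p) = A - 591*p
(265520 + n(598, -179 - (62 + 129)))/(152950 + 42580) = (265520 + (598 - 591*(-179 - (62 + 129))))/(152950 + 42580) = (265520 + (598 - 591*(-179 - 1*191)))/195530 = (265520 + (598 - 591*(-179 - 191)))*(1/195530) = (265520 + (598 - 591*(-370)))*(1/195530) = (265520 + (598 + 218670))*(1/195530) = (265520 + 219268)*(1/195530) = 484788*(1/195530) = 242394/97765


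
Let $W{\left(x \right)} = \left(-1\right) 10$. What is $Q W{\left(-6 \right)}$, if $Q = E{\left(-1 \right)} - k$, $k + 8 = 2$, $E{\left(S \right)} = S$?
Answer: $-50$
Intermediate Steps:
$W{\left(x \right)} = -10$
$k = -6$ ($k = -8 + 2 = -6$)
$Q = 5$ ($Q = -1 - -6 = -1 + 6 = 5$)
$Q W{\left(-6 \right)} = 5 \left(-10\right) = -50$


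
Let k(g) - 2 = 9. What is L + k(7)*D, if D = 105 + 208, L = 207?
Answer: 3650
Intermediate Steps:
k(g) = 11 (k(g) = 2 + 9 = 11)
D = 313
L + k(7)*D = 207 + 11*313 = 207 + 3443 = 3650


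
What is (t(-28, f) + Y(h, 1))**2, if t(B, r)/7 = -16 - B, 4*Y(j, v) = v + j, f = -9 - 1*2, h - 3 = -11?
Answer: 108241/16 ≈ 6765.1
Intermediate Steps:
h = -8 (h = 3 - 11 = -8)
f = -11 (f = -9 - 2 = -11)
Y(j, v) = j/4 + v/4 (Y(j, v) = (v + j)/4 = (j + v)/4 = j/4 + v/4)
t(B, r) = -112 - 7*B (t(B, r) = 7*(-16 - B) = -112 - 7*B)
(t(-28, f) + Y(h, 1))**2 = ((-112 - 7*(-28)) + ((1/4)*(-8) + (1/4)*1))**2 = ((-112 + 196) + (-2 + 1/4))**2 = (84 - 7/4)**2 = (329/4)**2 = 108241/16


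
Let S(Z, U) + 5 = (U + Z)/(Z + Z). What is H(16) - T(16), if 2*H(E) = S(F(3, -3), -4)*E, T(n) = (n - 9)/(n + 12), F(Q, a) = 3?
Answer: -499/12 ≈ -41.583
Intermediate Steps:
T(n) = (-9 + n)/(12 + n)
S(Z, U) = -5 + (U + Z)/(2*Z) (S(Z, U) = -5 + (U + Z)/(Z + Z) = -5 + (U + Z)/((2*Z)) = -5 + (U + Z)*(1/(2*Z)) = -5 + (U + Z)/(2*Z))
H(E) = -31*E/12 (H(E) = (((½)*(-4 - 9*3)/3)*E)/2 = (((½)*(⅓)*(-4 - 27))*E)/2 = (((½)*(⅓)*(-31))*E)/2 = (-31*E/6)/2 = -31*E/12)
H(16) - T(16) = -31/12*16 - (-9 + 16)/(12 + 16) = -124/3 - 7/28 = -124/3 - 1*¼ = -124/3 - ¼ = -499/12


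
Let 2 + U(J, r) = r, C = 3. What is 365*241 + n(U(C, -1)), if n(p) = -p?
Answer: 87968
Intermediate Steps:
U(J, r) = -2 + r
365*241 + n(U(C, -1)) = 365*241 - (-2 - 1) = 87965 - 1*(-3) = 87965 + 3 = 87968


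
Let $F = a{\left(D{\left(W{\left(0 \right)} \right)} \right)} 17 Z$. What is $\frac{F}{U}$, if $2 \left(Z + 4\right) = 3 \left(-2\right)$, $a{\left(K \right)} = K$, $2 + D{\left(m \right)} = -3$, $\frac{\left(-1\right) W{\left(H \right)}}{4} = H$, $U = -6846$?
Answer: $- \frac{85}{978} \approx -0.086912$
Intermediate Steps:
$W{\left(H \right)} = - 4 H$
$D{\left(m \right)} = -5$ ($D{\left(m \right)} = -2 - 3 = -5$)
$Z = -7$ ($Z = -4 + \frac{3 \left(-2\right)}{2} = -4 + \frac{1}{2} \left(-6\right) = -4 - 3 = -7$)
$F = 595$ ($F = \left(-5\right) 17 \left(-7\right) = \left(-85\right) \left(-7\right) = 595$)
$\frac{F}{U} = \frac{595}{-6846} = 595 \left(- \frac{1}{6846}\right) = - \frac{85}{978}$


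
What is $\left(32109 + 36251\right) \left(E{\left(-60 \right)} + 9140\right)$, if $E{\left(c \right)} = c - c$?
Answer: $624810400$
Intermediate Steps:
$E{\left(c \right)} = 0$
$\left(32109 + 36251\right) \left(E{\left(-60 \right)} + 9140\right) = \left(32109 + 36251\right) \left(0 + 9140\right) = 68360 \cdot 9140 = 624810400$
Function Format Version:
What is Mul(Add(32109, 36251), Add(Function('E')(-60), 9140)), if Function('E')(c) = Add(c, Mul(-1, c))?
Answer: 624810400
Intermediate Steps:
Function('E')(c) = 0
Mul(Add(32109, 36251), Add(Function('E')(-60), 9140)) = Mul(Add(32109, 36251), Add(0, 9140)) = Mul(68360, 9140) = 624810400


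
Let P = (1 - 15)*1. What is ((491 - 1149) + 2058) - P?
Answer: 1414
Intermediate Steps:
P = -14 (P = -14*1 = -14)
((491 - 1149) + 2058) - P = ((491 - 1149) + 2058) - 1*(-14) = (-658 + 2058) + 14 = 1400 + 14 = 1414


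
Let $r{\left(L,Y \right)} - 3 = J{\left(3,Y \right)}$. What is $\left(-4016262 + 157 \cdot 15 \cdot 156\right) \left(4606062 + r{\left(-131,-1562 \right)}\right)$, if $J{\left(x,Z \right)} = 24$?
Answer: $-16807075242498$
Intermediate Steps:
$r{\left(L,Y \right)} = 27$ ($r{\left(L,Y \right)} = 3 + 24 = 27$)
$\left(-4016262 + 157 \cdot 15 \cdot 156\right) \left(4606062 + r{\left(-131,-1562 \right)}\right) = \left(-4016262 + 157 \cdot 15 \cdot 156\right) \left(4606062 + 27\right) = \left(-4016262 + 2355 \cdot 156\right) 4606089 = \left(-4016262 + 367380\right) 4606089 = \left(-3648882\right) 4606089 = -16807075242498$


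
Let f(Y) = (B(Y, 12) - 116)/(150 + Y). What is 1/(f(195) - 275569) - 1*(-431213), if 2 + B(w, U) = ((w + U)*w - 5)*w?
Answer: 37602300973154/87201223 ≈ 4.3121e+5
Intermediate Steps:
B(w, U) = -2 + w*(-5 + w*(U + w)) (B(w, U) = -2 + ((w + U)*w - 5)*w = -2 + ((U + w)*w - 5)*w = -2 + (w*(U + w) - 5)*w = -2 + (-5 + w*(U + w))*w = -2 + w*(-5 + w*(U + w)))
f(Y) = (-118 + Y³ - 5*Y + 12*Y²)/(150 + Y) (f(Y) = ((-2 + Y³ - 5*Y + 12*Y²) - 116)/(150 + Y) = (-118 + Y³ - 5*Y + 12*Y²)/(150 + Y))
1/(f(195) - 275569) - 1*(-431213) = 1/((-118 + 195³ - 5*195 + 12*195²)/(150 + 195) - 275569) - 1*(-431213) = 1/((-118 + 7414875 - 975 + 12*38025)/345 - 275569) + 431213 = 1/((-118 + 7414875 - 975 + 456300)/345 - 275569) + 431213 = 1/((1/345)*7870082 - 275569) + 431213 = 1/(7870082/345 - 275569) + 431213 = 1/(-87201223/345) + 431213 = -345/87201223 + 431213 = 37602300973154/87201223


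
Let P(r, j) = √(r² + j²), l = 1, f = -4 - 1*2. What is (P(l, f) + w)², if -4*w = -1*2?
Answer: 149/4 + √37 ≈ 43.333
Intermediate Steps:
f = -6 (f = -4 - 2 = -6)
P(r, j) = √(j² + r²)
w = ½ (w = -(-1)*2/4 = -¼*(-2) = ½ ≈ 0.50000)
(P(l, f) + w)² = (√((-6)² + 1²) + ½)² = (√(36 + 1) + ½)² = (√37 + ½)² = (½ + √37)²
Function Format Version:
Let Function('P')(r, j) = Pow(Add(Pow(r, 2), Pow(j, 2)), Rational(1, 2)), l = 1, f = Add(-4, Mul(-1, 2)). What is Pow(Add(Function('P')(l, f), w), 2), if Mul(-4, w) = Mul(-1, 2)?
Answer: Add(Rational(149, 4), Pow(37, Rational(1, 2))) ≈ 43.333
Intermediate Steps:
f = -6 (f = Add(-4, -2) = -6)
Function('P')(r, j) = Pow(Add(Pow(j, 2), Pow(r, 2)), Rational(1, 2))
w = Rational(1, 2) (w = Mul(Rational(-1, 4), Mul(-1, 2)) = Mul(Rational(-1, 4), -2) = Rational(1, 2) ≈ 0.50000)
Pow(Add(Function('P')(l, f), w), 2) = Pow(Add(Pow(Add(Pow(-6, 2), Pow(1, 2)), Rational(1, 2)), Rational(1, 2)), 2) = Pow(Add(Pow(Add(36, 1), Rational(1, 2)), Rational(1, 2)), 2) = Pow(Add(Pow(37, Rational(1, 2)), Rational(1, 2)), 2) = Pow(Add(Rational(1, 2), Pow(37, Rational(1, 2))), 2)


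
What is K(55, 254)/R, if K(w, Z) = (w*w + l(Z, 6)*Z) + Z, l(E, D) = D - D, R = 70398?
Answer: 1093/23466 ≈ 0.046578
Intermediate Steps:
l(E, D) = 0
K(w, Z) = Z + w² (K(w, Z) = (w*w + 0*Z) + Z = (w² + 0) + Z = w² + Z = Z + w²)
K(55, 254)/R = (254 + 55²)/70398 = (254 + 3025)*(1/70398) = 3279*(1/70398) = 1093/23466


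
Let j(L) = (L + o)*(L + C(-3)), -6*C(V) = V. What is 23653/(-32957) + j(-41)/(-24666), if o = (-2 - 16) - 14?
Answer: -453908179/541944908 ≈ -0.83755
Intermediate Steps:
C(V) = -V/6
o = -32 (o = -18 - 14 = -32)
j(L) = (½ + L)*(-32 + L) (j(L) = (L - 32)*(L - ⅙*(-3)) = (-32 + L)*(L + ½) = (-32 + L)*(½ + L) = (½ + L)*(-32 + L))
23653/(-32957) + j(-41)/(-24666) = 23653/(-32957) + (-16 + (-41)² - 63/2*(-41))/(-24666) = 23653*(-1/32957) + (-16 + 1681 + 2583/2)*(-1/24666) = -23653/32957 + (5913/2)*(-1/24666) = -23653/32957 - 1971/16444 = -453908179/541944908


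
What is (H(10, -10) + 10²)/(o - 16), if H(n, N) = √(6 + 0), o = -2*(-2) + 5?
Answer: -100/7 - √6/7 ≈ -14.636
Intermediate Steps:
o = 9 (o = 4 + 5 = 9)
H(n, N) = √6
(H(10, -10) + 10²)/(o - 16) = (√6 + 10²)/(9 - 16) = (√6 + 100)/(-7) = (100 + √6)*(-⅐) = -100/7 - √6/7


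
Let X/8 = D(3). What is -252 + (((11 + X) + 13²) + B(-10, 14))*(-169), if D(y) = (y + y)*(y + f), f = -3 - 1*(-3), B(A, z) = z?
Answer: -57374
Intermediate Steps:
f = 0 (f = -3 + 3 = 0)
D(y) = 2*y² (D(y) = (y + y)*(y + 0) = (2*y)*y = 2*y²)
X = 144 (X = 8*(2*3²) = 8*(2*9) = 8*18 = 144)
-252 + (((11 + X) + 13²) + B(-10, 14))*(-169) = -252 + (((11 + 144) + 13²) + 14)*(-169) = -252 + ((155 + 169) + 14)*(-169) = -252 + (324 + 14)*(-169) = -252 + 338*(-169) = -252 - 57122 = -57374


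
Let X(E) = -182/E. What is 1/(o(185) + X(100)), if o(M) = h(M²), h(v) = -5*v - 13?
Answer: -50/8556991 ≈ -5.8432e-6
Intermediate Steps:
h(v) = -13 - 5*v
o(M) = -13 - 5*M²
1/(o(185) + X(100)) = 1/((-13 - 5*185²) - 182/100) = 1/((-13 - 5*34225) - 182*1/100) = 1/((-13 - 171125) - 91/50) = 1/(-171138 - 91/50) = 1/(-8556991/50) = -50/8556991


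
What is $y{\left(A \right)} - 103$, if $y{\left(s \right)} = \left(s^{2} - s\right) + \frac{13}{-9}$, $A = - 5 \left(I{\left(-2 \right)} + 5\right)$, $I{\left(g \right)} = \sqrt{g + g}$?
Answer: $\frac{4010}{9} + 510 i \approx 445.56 + 510.0 i$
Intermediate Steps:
$I{\left(g \right)} = \sqrt{2} \sqrt{g}$ ($I{\left(g \right)} = \sqrt{2 g} = \sqrt{2} \sqrt{g}$)
$A = -25 - 10 i$ ($A = - 5 \left(\sqrt{2} \sqrt{-2} + 5\right) = - 5 \left(\sqrt{2} i \sqrt{2} + 5\right) = - 5 \left(2 i + 5\right) = - 5 \left(5 + 2 i\right) = -25 - 10 i \approx -25.0 - 10.0 i$)
$y{\left(s \right)} = - \frac{13}{9} + s^{2} - s$ ($y{\left(s \right)} = \left(s^{2} - s\right) + 13 \left(- \frac{1}{9}\right) = \left(s^{2} - s\right) - \frac{13}{9} = - \frac{13}{9} + s^{2} - s$)
$y{\left(A \right)} - 103 = \left(- \frac{13}{9} + \left(-25 - 10 i\right)^{2} - \left(-25 - 10 i\right)\right) - 103 = \left(- \frac{13}{9} + \left(-25 - 10 i\right)^{2} + \left(25 + 10 i\right)\right) - 103 = \left(\frac{212}{9} + \left(-25 - 10 i\right)^{2} + 10 i\right) - 103 = - \frac{715}{9} + \left(-25 - 10 i\right)^{2} + 10 i$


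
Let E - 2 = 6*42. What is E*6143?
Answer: 1560322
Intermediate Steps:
E = 254 (E = 2 + 6*42 = 2 + 252 = 254)
E*6143 = 254*6143 = 1560322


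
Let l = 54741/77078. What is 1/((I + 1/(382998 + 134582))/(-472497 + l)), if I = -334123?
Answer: 9424890872979750/6664756699962721 ≈ 1.4141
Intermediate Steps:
l = 54741/77078 (l = 54741*(1/77078) = 54741/77078 ≈ 0.71020)
1/((I + 1/(382998 + 134582))/(-472497 + l)) = 1/((-334123 + 1/(382998 + 134582))/(-472497 + 54741/77078)) = 1/((-334123 + 1/517580)/(-36419069025/77078)) = 1/((-334123 + 1/517580)*(-77078/36419069025)) = 1/(-172935382339/517580*(-77078/36419069025)) = 1/(6664756699962721/9424890872979750) = 9424890872979750/6664756699962721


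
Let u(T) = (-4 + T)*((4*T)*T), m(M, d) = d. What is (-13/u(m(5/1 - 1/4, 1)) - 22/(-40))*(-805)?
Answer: -7889/6 ≈ -1314.8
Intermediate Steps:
u(T) = 4*T²*(-4 + T) (u(T) = (-4 + T)*(4*T²) = 4*T²*(-4 + T))
(-13/u(m(5/1 - 1/4, 1)) - 22/(-40))*(-805) = (-13*1/(4*(-4 + 1)) - 22/(-40))*(-805) = (-13/(4*1*(-3)) - 22*(-1/40))*(-805) = (-13/(-12) + 11/20)*(-805) = (-13*(-1/12) + 11/20)*(-805) = (13/12 + 11/20)*(-805) = (49/30)*(-805) = -7889/6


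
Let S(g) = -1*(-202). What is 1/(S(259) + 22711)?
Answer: 1/22913 ≈ 4.3643e-5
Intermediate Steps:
S(g) = 202
1/(S(259) + 22711) = 1/(202 + 22711) = 1/22913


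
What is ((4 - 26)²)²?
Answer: 234256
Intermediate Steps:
((4 - 26)²)² = ((-22)²)² = 484² = 234256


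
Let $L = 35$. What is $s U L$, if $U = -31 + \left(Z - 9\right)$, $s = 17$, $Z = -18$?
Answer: $-34510$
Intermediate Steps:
$U = -58$ ($U = -31 - 27 = -58$)
$s U L = 17 \left(-58\right) 35 = \left(-986\right) 35 = -34510$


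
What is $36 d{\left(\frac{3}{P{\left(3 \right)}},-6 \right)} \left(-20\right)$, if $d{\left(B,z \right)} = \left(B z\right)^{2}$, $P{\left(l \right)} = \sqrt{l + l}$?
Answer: $-38880$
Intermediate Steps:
$P{\left(l \right)} = \sqrt{2} \sqrt{l}$ ($P{\left(l \right)} = \sqrt{2 l} = \sqrt{2} \sqrt{l}$)
$d{\left(B,z \right)} = B^{2} z^{2}$
$36 d{\left(\frac{3}{P{\left(3 \right)}},-6 \right)} \left(-20\right) = 36 \left(\frac{3}{\sqrt{2} \sqrt{3}}\right)^{2} \left(-6\right)^{2} \left(-20\right) = 36 \left(\frac{3}{\sqrt{6}}\right)^{2} \cdot 36 \left(-20\right) = 36 \left(3 \frac{\sqrt{6}}{6}\right)^{2} \cdot 36 \left(-20\right) = 36 \left(\frac{\sqrt{6}}{2}\right)^{2} \cdot 36 \left(-20\right) = 36 \cdot \frac{3}{2} \cdot 36 \left(-20\right) = 36 \cdot 54 \left(-20\right) = 1944 \left(-20\right) = -38880$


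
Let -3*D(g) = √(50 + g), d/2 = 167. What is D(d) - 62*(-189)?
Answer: 11718 - 8*√6/3 ≈ 11711.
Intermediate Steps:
d = 334 (d = 2*167 = 334)
D(g) = -√(50 + g)/3
D(d) - 62*(-189) = -√(50 + 334)/3 - 62*(-189) = -8*√6/3 + 11718 = 11718 - 8*√6/3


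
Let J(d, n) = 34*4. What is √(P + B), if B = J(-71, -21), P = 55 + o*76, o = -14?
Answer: 3*I*√97 ≈ 29.547*I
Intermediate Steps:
P = -1009 (P = 55 - 14*76 = 55 - 1064 = -1009)
J(d, n) = 136
B = 136
√(P + B) = √(-1009 + 136) = √(-873) = 3*I*√97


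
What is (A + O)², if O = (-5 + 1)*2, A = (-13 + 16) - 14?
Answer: 361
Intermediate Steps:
A = -11 (A = 3 - 14 = -11)
O = -8 (O = -4*2 = -8)
(A + O)² = (-11 - 8)² = (-19)² = 361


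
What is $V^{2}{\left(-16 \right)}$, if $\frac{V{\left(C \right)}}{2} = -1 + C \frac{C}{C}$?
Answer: $1156$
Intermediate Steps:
$V{\left(C \right)} = -2 + 2 C$ ($V{\left(C \right)} = 2 \left(-1 + C \frac{C}{C}\right) = 2 \left(-1 + C 1\right) = 2 \left(-1 + C\right) = -2 + 2 C$)
$V^{2}{\left(-16 \right)} = \left(-2 + 2 \left(-16\right)\right)^{2} = \left(-2 - 32\right)^{2} = \left(-34\right)^{2} = 1156$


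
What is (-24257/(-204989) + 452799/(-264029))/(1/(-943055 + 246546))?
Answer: 60188311739311822/54123040681 ≈ 1.1121e+6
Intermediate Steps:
(-24257/(-204989) + 452799/(-264029))/(1/(-943055 + 246546)) = (-24257*(-1/204989) + 452799*(-1/264029))/(1/(-696509)) = (24257/204989 - 452799/264029)/(-1/696509) = -86414262758/54123040681*(-696509) = 60188311739311822/54123040681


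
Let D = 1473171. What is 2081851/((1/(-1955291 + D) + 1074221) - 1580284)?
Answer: -1003702004120/243983093561 ≈ -4.1138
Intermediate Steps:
2081851/((1/(-1955291 + D) + 1074221) - 1580284) = 2081851/((1/(-1955291 + 1473171) + 1074221) - 1580284) = 2081851/((1/(-482120) + 1074221) - 1580284) = 2081851/((-1/482120 + 1074221) - 1580284) = 2081851/(517903428519/482120 - 1580284) = 2081851/(-243983093561/482120) = 2081851*(-482120/243983093561) = -1003702004120/243983093561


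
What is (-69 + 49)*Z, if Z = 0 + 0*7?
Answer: 0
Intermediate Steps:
Z = 0 (Z = 0 + 0 = 0)
(-69 + 49)*Z = (-69 + 49)*0 = -20*0 = 0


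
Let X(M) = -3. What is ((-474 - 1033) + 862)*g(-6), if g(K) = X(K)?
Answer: 1935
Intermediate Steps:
g(K) = -3
((-474 - 1033) + 862)*g(-6) = ((-474 - 1033) + 862)*(-3) = (-1507 + 862)*(-3) = -645*(-3) = 1935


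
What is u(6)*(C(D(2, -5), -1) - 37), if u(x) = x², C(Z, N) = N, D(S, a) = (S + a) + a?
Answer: -1368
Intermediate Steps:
D(S, a) = S + 2*a
u(6)*(C(D(2, -5), -1) - 37) = 6²*(-1 - 37) = 36*(-38) = -1368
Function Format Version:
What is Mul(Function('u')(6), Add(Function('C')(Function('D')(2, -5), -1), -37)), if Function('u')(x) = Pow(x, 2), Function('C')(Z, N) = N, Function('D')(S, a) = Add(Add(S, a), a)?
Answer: -1368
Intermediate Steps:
Function('D')(S, a) = Add(S, Mul(2, a))
Mul(Function('u')(6), Add(Function('C')(Function('D')(2, -5), -1), -37)) = Mul(Pow(6, 2), Add(-1, -37)) = Mul(36, -38) = -1368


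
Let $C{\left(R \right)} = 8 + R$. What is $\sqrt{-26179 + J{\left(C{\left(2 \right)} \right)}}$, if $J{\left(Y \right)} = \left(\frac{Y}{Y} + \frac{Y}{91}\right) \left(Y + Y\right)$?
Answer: $\frac{i \sqrt{216604479}}{91} \approx 161.73 i$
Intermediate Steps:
$J{\left(Y \right)} = 2 Y \left(1 + \frac{Y}{91}\right)$ ($J{\left(Y \right)} = \left(1 + Y \frac{1}{91}\right) 2 Y = \left(1 + \frac{Y}{91}\right) 2 Y = 2 Y \left(1 + \frac{Y}{91}\right)$)
$\sqrt{-26179 + J{\left(C{\left(2 \right)} \right)}} = \sqrt{-26179 + \frac{2 \left(8 + 2\right) \left(91 + \left(8 + 2\right)\right)}{91}} = \sqrt{-26179 + \frac{2}{91} \cdot 10 \left(91 + 10\right)} = \sqrt{-26179 + \frac{2}{91} \cdot 10 \cdot 101} = \sqrt{-26179 + \frac{2020}{91}} = \sqrt{- \frac{2380269}{91}} = \frac{i \sqrt{216604479}}{91}$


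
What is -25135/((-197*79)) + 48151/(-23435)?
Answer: -160335288/364718905 ≈ -0.43961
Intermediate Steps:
-25135/((-197*79)) + 48151/(-23435) = -25135/(-15563) + 48151*(-1/23435) = -25135*(-1/15563) - 48151/23435 = 25135/15563 - 48151/23435 = -160335288/364718905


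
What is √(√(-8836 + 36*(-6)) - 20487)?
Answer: √(-20487 + 2*I*√2263) ≈ 0.3324 + 143.13*I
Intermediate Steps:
√(√(-8836 + 36*(-6)) - 20487) = √(√(-8836 - 216) - 20487) = √(√(-9052) - 20487) = √(2*I*√2263 - 20487) = √(-20487 + 2*I*√2263)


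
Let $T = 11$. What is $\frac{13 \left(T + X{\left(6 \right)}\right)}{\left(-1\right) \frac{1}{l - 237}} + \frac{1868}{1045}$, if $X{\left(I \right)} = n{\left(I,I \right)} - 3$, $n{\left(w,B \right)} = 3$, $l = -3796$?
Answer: $\frac{602673223}{1045} \approx 5.7672 \cdot 10^{5}$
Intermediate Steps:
$X{\left(I \right)} = 0$ ($X{\left(I \right)} = 3 - 3 = 0$)
$\frac{13 \left(T + X{\left(6 \right)}\right)}{\left(-1\right) \frac{1}{l - 237}} + \frac{1868}{1045} = \frac{13 \left(11 + 0\right)}{\left(-1\right) \frac{1}{-3796 - 237}} + \frac{1868}{1045} = \frac{13 \cdot 11}{\left(-1\right) \frac{1}{-4033}} + 1868 \cdot \frac{1}{1045} = \frac{143}{\left(-1\right) \left(- \frac{1}{4033}\right)} + \frac{1868}{1045} = 143 \frac{1}{\frac{1}{4033}} + \frac{1868}{1045} = 143 \cdot 4033 + \frac{1868}{1045} = 576719 + \frac{1868}{1045} = \frac{602673223}{1045}$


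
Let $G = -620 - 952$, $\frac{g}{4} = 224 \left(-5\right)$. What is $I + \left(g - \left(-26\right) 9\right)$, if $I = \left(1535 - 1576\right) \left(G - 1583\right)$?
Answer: $125109$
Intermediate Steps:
$g = -4480$ ($g = 4 \cdot 224 \left(-5\right) = 4 \left(-1120\right) = -4480$)
$G = -1572$
$I = 129355$ ($I = \left(1535 - 1576\right) \left(-1572 - 1583\right) = \left(-41\right) \left(-3155\right) = 129355$)
$I + \left(g - \left(-26\right) 9\right) = 129355 - \left(4480 - 234\right) = 129355 - 4246 = 125109$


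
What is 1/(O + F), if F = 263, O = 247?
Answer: 1/510 ≈ 0.0019608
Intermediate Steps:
1/(O + F) = 1/(247 + 263) = 1/510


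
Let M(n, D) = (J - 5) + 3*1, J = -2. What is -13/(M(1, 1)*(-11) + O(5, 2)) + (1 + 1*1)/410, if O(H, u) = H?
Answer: -2616/10045 ≈ -0.26043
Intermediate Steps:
M(n, D) = -4 (M(n, D) = (-2 - 5) + 3*1 = -7 + 3 = -4)
-13/(M(1, 1)*(-11) + O(5, 2)) + (1 + 1*1)/410 = -13/(-4*(-11) + 5) + (1 + 1*1)/410 = -13/(44 + 5) + (1 + 1)*(1/410) = -13/49 + 2*(1/410) = -13*1/49 + 1/205 = -13/49 + 1/205 = -2616/10045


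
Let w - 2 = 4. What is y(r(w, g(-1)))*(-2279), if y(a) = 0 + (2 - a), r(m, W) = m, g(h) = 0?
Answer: 9116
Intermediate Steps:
w = 6 (w = 2 + 4 = 6)
y(a) = 2 - a
y(r(w, g(-1)))*(-2279) = (2 - 1*6)*(-2279) = (2 - 6)*(-2279) = -4*(-2279) = 9116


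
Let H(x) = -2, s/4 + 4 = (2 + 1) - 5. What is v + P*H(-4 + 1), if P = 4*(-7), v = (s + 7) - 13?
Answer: 26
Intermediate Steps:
s = -24 (s = -16 + 4*((2 + 1) - 5) = -16 + 4*(3 - 5) = -16 + 4*(-2) = -16 - 8 = -24)
v = -30 (v = (-24 + 7) - 13 = -17 - 13 = -30)
P = -28
v + P*H(-4 + 1) = -30 - 28*(-2) = -30 + 56 = 26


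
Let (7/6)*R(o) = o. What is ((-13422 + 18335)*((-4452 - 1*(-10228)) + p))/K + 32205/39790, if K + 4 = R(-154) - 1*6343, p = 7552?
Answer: -521051801273/51559882 ≈ -10106.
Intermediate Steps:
R(o) = 6*o/7
K = -6479 (K = -4 + ((6/7)*(-154) - 1*6343) = -4 + (-132 - 6343) = -4 - 6475 = -6479)
((-13422 + 18335)*((-4452 - 1*(-10228)) + p))/K + 32205/39790 = ((-13422 + 18335)*((-4452 - 1*(-10228)) + 7552))/(-6479) + 32205/39790 = (4913*((-4452 + 10228) + 7552))*(-1/6479) + 32205*(1/39790) = (4913*(5776 + 7552))*(-1/6479) + 6441/7958 = (4913*13328)*(-1/6479) + 6441/7958 = 65480464*(-1/6479) + 6441/7958 = -65480464/6479 + 6441/7958 = -521051801273/51559882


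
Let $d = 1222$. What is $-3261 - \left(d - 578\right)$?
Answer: $-3905$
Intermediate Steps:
$-3261 - \left(d - 578\right) = -3261 - \left(1222 - 578\right) = -3261 - 644 = -3905$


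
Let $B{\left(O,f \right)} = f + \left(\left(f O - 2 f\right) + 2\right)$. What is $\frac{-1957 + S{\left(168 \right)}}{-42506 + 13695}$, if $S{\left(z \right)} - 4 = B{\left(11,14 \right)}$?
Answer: $\frac{1811}{28811} \approx 0.062858$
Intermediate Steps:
$B{\left(O,f \right)} = 2 - f + O f$ ($B{\left(O,f \right)} = f + \left(\left(O f - 2 f\right) + 2\right) = f + \left(\left(- 2 f + O f\right) + 2\right) = f + \left(2 - 2 f + O f\right) = 2 - f + O f$)
$S{\left(z \right)} = 146$ ($S{\left(z \right)} = 4 + \left(2 - 14 + 11 \cdot 14\right) = 4 + \left(2 - 14 + 154\right) = 4 + 142 = 146$)
$\frac{-1957 + S{\left(168 \right)}}{-42506 + 13695} = \frac{-1957 + 146}{-42506 + 13695} = - \frac{1811}{-28811} = \left(-1811\right) \left(- \frac{1}{28811}\right) = \frac{1811}{28811}$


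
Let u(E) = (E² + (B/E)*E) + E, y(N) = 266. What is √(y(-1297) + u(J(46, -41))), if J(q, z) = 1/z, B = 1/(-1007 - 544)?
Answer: 5*√43022241339/63591 ≈ 16.309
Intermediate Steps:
B = -1/1551 (B = 1/(-1551) = -1/1551 ≈ -0.00064475)
u(E) = -1/1551 + E + E² (u(E) = (E² + (-1/(1551*E))*E) + E = (E² - 1/1551) + E = (-1/1551 + E²) + E = -1/1551 + E + E²)
√(y(-1297) + u(J(46, -41))) = √(266 + (-1/1551 + 1/(-41) + (1/(-41))²)) = √(266 + (-1/1551 - 1/41 + (-1/41)²)) = √(266 + (-1/1551 - 1/41 + 1/1681)) = √(266 - 63721/2607231) = √(693459725/2607231) = 5*√43022241339/63591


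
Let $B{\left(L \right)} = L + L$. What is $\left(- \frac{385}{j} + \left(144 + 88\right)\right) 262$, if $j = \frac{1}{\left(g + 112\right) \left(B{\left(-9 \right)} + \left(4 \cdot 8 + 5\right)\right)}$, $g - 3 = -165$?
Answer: $95887284$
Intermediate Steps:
$g = -162$ ($g = 3 - 165 = -162$)
$B{\left(L \right)} = 2 L$
$j = - \frac{1}{950}$ ($j = \frac{1}{\left(-162 + 112\right) \left(2 \left(-9\right) + \left(4 \cdot 8 + 5\right)\right)} = \frac{1}{\left(-50\right) \left(-18 + \left(32 + 5\right)\right)} = \frac{1}{\left(-50\right) \left(-18 + 37\right)} = \frac{1}{\left(-50\right) 19} = \frac{1}{-950} = - \frac{1}{950} \approx -0.0010526$)
$\left(- \frac{385}{j} + \left(144 + 88\right)\right) 262 = \left(- \frac{385}{- \frac{1}{950}} + \left(144 + 88\right)\right) 262 = \left(\left(-385\right) \left(-950\right) + 232\right) 262 = \left(365750 + 232\right) 262 = 365982 \cdot 262 = 95887284$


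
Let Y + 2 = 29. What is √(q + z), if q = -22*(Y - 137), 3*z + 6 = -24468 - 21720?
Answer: 3*I*√1442 ≈ 113.92*I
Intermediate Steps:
Y = 27 (Y = -2 + 29 = 27)
z = -15398 (z = -2 + (-24468 - 21720)/3 = -2 + (⅓)*(-46188) = -2 - 15396 = -15398)
q = 2420 (q = -22*(27 - 137) = -22*(-110) = 2420)
√(q + z) = √(2420 - 15398) = √(-12978) = 3*I*√1442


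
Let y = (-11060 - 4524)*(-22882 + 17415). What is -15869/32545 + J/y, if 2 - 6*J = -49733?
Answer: -1158628264031/2376651478080 ≈ -0.48750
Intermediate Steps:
J = 49735/6 (J = ⅓ - ⅙*(-49733) = ⅓ + 49733/6 = 49735/6 ≈ 8289.2)
y = 85197728 (y = -15584*(-5467) = 85197728)
-15869/32545 + J/y = -15869/32545 + (49735/6)/85197728 = -15869*1/32545 + (49735/6)*(1/85197728) = -15869/32545 + 7105/73026624 = -1158628264031/2376651478080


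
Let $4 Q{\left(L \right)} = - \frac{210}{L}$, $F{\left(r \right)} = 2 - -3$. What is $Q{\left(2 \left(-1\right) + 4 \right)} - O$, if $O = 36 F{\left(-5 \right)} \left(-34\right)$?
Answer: $\frac{24375}{4} \approx 6093.8$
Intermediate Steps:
$F{\left(r \right)} = 5$ ($F{\left(r \right)} = 2 + 3 = 5$)
$Q{\left(L \right)} = - \frac{105}{2 L}$ ($Q{\left(L \right)} = \frac{\left(-210\right) \frac{1}{L}}{4} = - \frac{105}{2 L}$)
$O = -6120$ ($O = 36 \cdot 5 \left(-34\right) = 180 \left(-34\right) = -6120$)
$Q{\left(2 \left(-1\right) + 4 \right)} - O = - \frac{105}{2 \left(2 \left(-1\right) + 4\right)} - -6120 = - \frac{105}{2 \left(-2 + 4\right)} + 6120 = - \frac{105}{2 \cdot 2} + 6120 = \left(- \frac{105}{2}\right) \frac{1}{2} + 6120 = - \frac{105}{4} + 6120 = \frac{24375}{4}$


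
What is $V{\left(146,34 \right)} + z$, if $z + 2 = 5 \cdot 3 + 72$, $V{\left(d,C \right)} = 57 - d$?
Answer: $-4$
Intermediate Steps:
$z = 85$ ($z = -2 + \left(5 \cdot 3 + 72\right) = -2 + \left(15 + 72\right) = -2 + 87 = 85$)
$V{\left(146,34 \right)} + z = \left(57 - 146\right) + 85 = -89 + 85 = -4$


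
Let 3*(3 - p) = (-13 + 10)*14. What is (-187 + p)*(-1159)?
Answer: 197030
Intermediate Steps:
p = 17 (p = 3 - (-13 + 10)*14/3 = 3 - (-1)*14 = 3 - 1/3*(-42) = 3 + 14 = 17)
(-187 + p)*(-1159) = (-187 + 17)*(-1159) = -170*(-1159) = 197030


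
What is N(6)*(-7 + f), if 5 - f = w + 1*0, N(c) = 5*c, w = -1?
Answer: -30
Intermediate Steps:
f = 6 (f = 5 - (-1 + 1*0) = 5 - (-1 + 0) = 5 - 1*(-1) = 5 + 1 = 6)
N(6)*(-7 + f) = (5*6)*(-7 + 6) = 30*(-1) = -30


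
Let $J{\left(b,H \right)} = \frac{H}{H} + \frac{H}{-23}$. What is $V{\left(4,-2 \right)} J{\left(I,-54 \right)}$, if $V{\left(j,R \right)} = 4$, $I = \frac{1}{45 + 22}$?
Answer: $\frac{308}{23} \approx 13.391$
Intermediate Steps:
$I = \frac{1}{67} \approx 0.014925$
$J{\left(b,H \right)} = 1 - \frac{H}{23}$ ($J{\left(b,H \right)} = 1 + H \left(- \frac{1}{23}\right) = 1 - \frac{H}{23}$)
$V{\left(4,-2 \right)} J{\left(I,-54 \right)} = 4 \left(1 - - \frac{54}{23}\right) = 4 \left(1 + \frac{54}{23}\right) = 4 \cdot \frac{77}{23} = \frac{308}{23}$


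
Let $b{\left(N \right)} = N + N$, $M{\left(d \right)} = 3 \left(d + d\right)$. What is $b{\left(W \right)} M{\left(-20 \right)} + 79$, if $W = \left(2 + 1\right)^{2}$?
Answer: $-2081$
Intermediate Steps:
$M{\left(d \right)} = 6 d$ ($M{\left(d \right)} = 3 \cdot 2 d = 6 d$)
$W = 9$ ($W = 3^{2} = 9$)
$b{\left(N \right)} = 2 N$
$b{\left(W \right)} M{\left(-20 \right)} + 79 = 2 \cdot 9 \cdot 6 \left(-20\right) + 79 = 18 \left(-120\right) + 79 = -2160 + 79 = -2081$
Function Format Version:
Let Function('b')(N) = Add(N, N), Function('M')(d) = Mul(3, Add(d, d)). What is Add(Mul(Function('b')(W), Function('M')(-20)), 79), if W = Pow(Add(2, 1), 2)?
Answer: -2081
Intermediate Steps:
Function('M')(d) = Mul(6, d) (Function('M')(d) = Mul(3, Mul(2, d)) = Mul(6, d))
W = 9 (W = Pow(3, 2) = 9)
Function('b')(N) = Mul(2, N)
Add(Mul(Function('b')(W), Function('M')(-20)), 79) = Add(Mul(Mul(2, 9), Mul(6, -20)), 79) = Add(Mul(18, -120), 79) = Add(-2160, 79) = -2081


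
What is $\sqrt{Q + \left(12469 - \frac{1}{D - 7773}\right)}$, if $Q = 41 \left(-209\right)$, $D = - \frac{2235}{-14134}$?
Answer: $\frac{\sqrt{47071112254932473598}}{109861347} \approx 62.45$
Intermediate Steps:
$D = \frac{2235}{14134}$ ($D = \left(-2235\right) \left(- \frac{1}{14134}\right) = \frac{2235}{14134} \approx 0.15813$)
$Q = -8569$
$\sqrt{Q + \left(12469 - \frac{1}{D - 7773}\right)} = \sqrt{-8569 + \left(12469 - \frac{1}{\frac{2235}{14134} - 7773}\right)} = \sqrt{-8569 + \left(12469 - \frac{1}{- \frac{109861347}{14134}}\right)} = \sqrt{-8569 + \left(12469 - - \frac{14134}{109861347}\right)} = \sqrt{-8569 + \left(12469 + \frac{14134}{109861347}\right)} = \sqrt{-8569 + \frac{1369861149877}{109861347}} = \sqrt{\frac{428459267434}{109861347}} = \frac{\sqrt{47071112254932473598}}{109861347}$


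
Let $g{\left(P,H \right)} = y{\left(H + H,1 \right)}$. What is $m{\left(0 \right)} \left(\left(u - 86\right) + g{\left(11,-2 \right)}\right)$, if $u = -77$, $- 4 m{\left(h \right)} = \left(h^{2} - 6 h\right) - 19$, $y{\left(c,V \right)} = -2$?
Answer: $- \frac{3135}{4} \approx -783.75$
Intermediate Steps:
$g{\left(P,H \right)} = -2$
$m{\left(h \right)} = \frac{19}{4} - \frac{h^{2}}{4} + \frac{3 h}{2}$ ($m{\left(h \right)} = - \frac{\left(h^{2} - 6 h\right) - 19}{4} = - \frac{-19 + h^{2} - 6 h}{4} = \frac{19}{4} - \frac{h^{2}}{4} + \frac{3 h}{2}$)
$m{\left(0 \right)} \left(\left(u - 86\right) + g{\left(11,-2 \right)}\right) = \left(\frac{19}{4} - \frac{0^{2}}{4} + \frac{3}{2} \cdot 0\right) \left(\left(-77 - 86\right) - 2\right) = \left(\frac{19}{4} - 0 + 0\right) \left(-163 - 2\right) = \left(\frac{19}{4} + 0 + 0\right) \left(-165\right) = \frac{19}{4} \left(-165\right) = - \frac{3135}{4}$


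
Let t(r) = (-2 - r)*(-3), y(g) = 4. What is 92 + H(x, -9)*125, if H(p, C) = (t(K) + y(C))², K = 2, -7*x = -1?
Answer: 32092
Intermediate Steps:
x = ⅐ (x = -⅐*(-1) = ⅐ ≈ 0.14286)
t(r) = 6 + 3*r
H(p, C) = 256 (H(p, C) = ((6 + 3*2) + 4)² = ((6 + 6) + 4)² = (12 + 4)² = 16² = 256)
92 + H(x, -9)*125 = 92 + 256*125 = 92 + 32000 = 32092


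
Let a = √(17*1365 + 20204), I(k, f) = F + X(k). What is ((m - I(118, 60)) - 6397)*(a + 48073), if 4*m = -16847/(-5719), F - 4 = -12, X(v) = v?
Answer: -7155054801805/22876 - 148837285*√43409/22876 ≈ -3.1413e+8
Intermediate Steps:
F = -8 (F = 4 - 12 = -8)
I(k, f) = -8 + k
a = √43409 (a = √(23205 + 20204) = √43409 ≈ 208.35)
m = 16847/22876 (m = (-16847/(-5719))/4 = (-16847*(-1/5719))/4 = (¼)*(16847/5719) = 16847/22876 ≈ 0.73645)
((m - I(118, 60)) - 6397)*(a + 48073) = ((16847/22876 - (-8 + 118)) - 6397)*(√43409 + 48073) = ((16847/22876 - 1*110) - 6397)*(48073 + √43409) = ((16847/22876 - 110) - 6397)*(48073 + √43409) = (-2499513/22876 - 6397)*(48073 + √43409) = -148837285*(48073 + √43409)/22876 = -7155054801805/22876 - 148837285*√43409/22876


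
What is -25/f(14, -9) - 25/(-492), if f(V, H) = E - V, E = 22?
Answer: -3025/984 ≈ -3.0742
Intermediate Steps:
f(V, H) = 22 - V
-25/f(14, -9) - 25/(-492) = -25/(22 - 1*14) - 25/(-492) = -25/(22 - 14) - 25*(-1/492) = -25/8 + 25/492 = -3025/984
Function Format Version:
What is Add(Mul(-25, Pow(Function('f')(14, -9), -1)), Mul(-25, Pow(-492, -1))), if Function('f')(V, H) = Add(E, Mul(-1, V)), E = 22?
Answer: Rational(-3025, 984) ≈ -3.0742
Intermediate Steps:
Function('f')(V, H) = Add(22, Mul(-1, V))
Add(Mul(-25, Pow(Function('f')(14, -9), -1)), Mul(-25, Pow(-492, -1))) = Add(Mul(-25, Pow(Add(22, Mul(-1, 14)), -1)), Mul(-25, Pow(-492, -1))) = Add(Mul(-25, Pow(Add(22, -14), -1)), Mul(-25, Rational(-1, 492))) = Add(Mul(-25, Pow(8, -1)), Rational(25, 492)) = Add(Mul(-25, Rational(1, 8)), Rational(25, 492)) = Add(Rational(-25, 8), Rational(25, 492)) = Rational(-3025, 984)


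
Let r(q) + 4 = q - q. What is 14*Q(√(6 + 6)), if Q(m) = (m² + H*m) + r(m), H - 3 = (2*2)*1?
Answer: 112 + 196*√3 ≈ 451.48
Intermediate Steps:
r(q) = -4 (r(q) = -4 + (q - q) = -4 + 0 = -4)
H = 7 (H = 3 + (2*2)*1 = 3 + 4*1 = 3 + 4 = 7)
Q(m) = -4 + m² + 7*m (Q(m) = (m² + 7*m) - 4 = -4 + m² + 7*m)
14*Q(√(6 + 6)) = 14*(-4 + (√(6 + 6))² + 7*√(6 + 6)) = 14*(-4 + (√12)² + 7*√12) = 14*(-4 + (2*√3)² + 7*(2*√3)) = 14*(-4 + 12 + 14*√3) = 14*(8 + 14*√3) = 112 + 196*√3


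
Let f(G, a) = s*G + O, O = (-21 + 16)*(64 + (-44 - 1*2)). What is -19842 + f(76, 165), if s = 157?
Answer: -8000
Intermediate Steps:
O = -90 (O = -5*(64 + (-44 - 2)) = -5*(64 - 46) = -5*18 = -90)
f(G, a) = -90 + 157*G (f(G, a) = 157*G - 90 = -90 + 157*G)
-19842 + f(76, 165) = -19842 + (-90 + 157*76) = -19842 + (-90 + 11932) = -19842 + 11842 = -8000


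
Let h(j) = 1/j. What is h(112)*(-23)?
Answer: -23/112 ≈ -0.20536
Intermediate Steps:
h(112)*(-23) = -23/112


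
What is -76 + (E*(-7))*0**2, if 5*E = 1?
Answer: -76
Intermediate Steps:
E = 1/5 (E = (1/5)*1 = 1/5 ≈ 0.20000)
-76 + (E*(-7))*0**2 = -76 + ((1/5)*(-7))*0**2 = -76 - 7/5*0 = -76 + 0 = -76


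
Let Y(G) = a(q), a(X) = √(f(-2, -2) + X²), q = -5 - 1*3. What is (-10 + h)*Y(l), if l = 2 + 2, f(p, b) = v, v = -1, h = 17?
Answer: 21*√7 ≈ 55.561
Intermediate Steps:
f(p, b) = -1
l = 4
q = -8 (q = -5 - 3 = -8)
a(X) = √(-1 + X²)
Y(G) = 3*√7 (Y(G) = √(-1 + (-8)²) = √(-1 + 64) = √63 = 3*√7)
(-10 + h)*Y(l) = (-10 + 17)*(3*√7) = 7*(3*√7) = 21*√7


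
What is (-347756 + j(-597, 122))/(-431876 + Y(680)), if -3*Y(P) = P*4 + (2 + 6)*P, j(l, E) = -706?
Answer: 174231/217298 ≈ 0.80181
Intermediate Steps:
Y(P) = -4*P (Y(P) = -(P*4 + (2 + 6)*P)/3 = -(4*P + 8*P)/3 = -4*P)
(-347756 + j(-597, 122))/(-431876 + Y(680)) = (-347756 - 706)/(-431876 - 4*680) = -348462/(-431876 - 2720) = -348462/(-434596) = -348462*(-1/434596) = 174231/217298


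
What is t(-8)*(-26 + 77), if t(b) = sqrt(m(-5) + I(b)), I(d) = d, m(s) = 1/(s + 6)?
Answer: 51*I*sqrt(7) ≈ 134.93*I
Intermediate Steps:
m(s) = 1/(6 + s)
t(b) = sqrt(1 + b) (t(b) = sqrt(1/(6 - 5) + b) = sqrt(1/1 + b) = sqrt(1 + b))
t(-8)*(-26 + 77) = sqrt(1 - 8)*(-26 + 77) = sqrt(-7)*51 = (I*sqrt(7))*51 = 51*I*sqrt(7)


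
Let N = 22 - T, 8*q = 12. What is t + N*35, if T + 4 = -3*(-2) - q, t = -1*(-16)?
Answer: 1537/2 ≈ 768.50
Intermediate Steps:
t = 16
q = 3/2 (q = (1/8)*12 = 3/2 ≈ 1.5000)
T = 1/2 (T = -4 + (-3*(-2) - 1*3/2) = -4 + (6 - 3/2) = -4 + 9/2 = 1/2 ≈ 0.50000)
N = 43/2 (N = 22 - 1*1/2 = 22 - 1/2 = 43/2 ≈ 21.500)
t + N*35 = 16 + (43/2)*35 = 16 + 1505/2 = 1537/2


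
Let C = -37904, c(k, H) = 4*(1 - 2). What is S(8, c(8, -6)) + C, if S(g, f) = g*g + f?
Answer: -37844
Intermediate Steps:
c(k, H) = -4 (c(k, H) = 4*(-1) = -4)
S(g, f) = f + g² (S(g, f) = g² + f = f + g²)
S(8, c(8, -6)) + C = (-4 + 8²) - 37904 = (-4 + 64) - 37904 = 60 - 37904 = -37844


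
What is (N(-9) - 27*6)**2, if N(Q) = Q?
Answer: 29241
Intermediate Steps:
(N(-9) - 27*6)**2 = (-9 - 27*6)**2 = (-9 - 162)**2 = (-171)**2 = 29241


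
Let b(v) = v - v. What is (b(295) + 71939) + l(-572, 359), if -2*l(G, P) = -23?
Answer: 143901/2 ≈ 71951.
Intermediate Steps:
b(v) = 0
l(G, P) = 23/2 (l(G, P) = -½*(-23) = 23/2)
(b(295) + 71939) + l(-572, 359) = (0 + 71939) + 23/2 = 71939 + 23/2 = 143901/2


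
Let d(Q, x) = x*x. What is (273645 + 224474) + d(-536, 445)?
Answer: 696144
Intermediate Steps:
d(Q, x) = x²
(273645 + 224474) + d(-536, 445) = (273645 + 224474) + 445² = 498119 + 198025 = 696144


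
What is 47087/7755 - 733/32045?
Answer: 60128740/9940359 ≈ 6.0490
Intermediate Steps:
47087/7755 - 733/32045 = 60128740/9940359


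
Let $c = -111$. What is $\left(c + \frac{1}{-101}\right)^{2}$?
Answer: $\frac{125708944}{10201} \approx 12323.0$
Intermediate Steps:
$\left(c + \frac{1}{-101}\right)^{2} = \left(-111 + \frac{1}{-101}\right)^{2} = \left(-111 - \frac{1}{101}\right)^{2} = \left(- \frac{11212}{101}\right)^{2} = \frac{125708944}{10201}$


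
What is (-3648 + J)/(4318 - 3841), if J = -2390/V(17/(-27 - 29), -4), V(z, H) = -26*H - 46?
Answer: -106987/13833 ≈ -7.7342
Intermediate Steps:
V(z, H) = -46 - 26*H
J = -1195/29 (J = -2390/(-46 - 26*(-4)) = -2390/(-46 + 104) = -2390/58 = -2390*1/58 = -1195/29 ≈ -41.207)
(-3648 + J)/(4318 - 3841) = (-3648 - 1195/29)/(4318 - 3841) = -106987/29/477 = -106987/29*1/477 = -106987/13833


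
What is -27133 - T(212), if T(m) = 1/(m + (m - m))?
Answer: -5752197/212 ≈ -27133.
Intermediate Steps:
T(m) = 1/m (T(m) = 1/(m + 0) = 1/m)
-27133 - T(212) = -27133 - 1/212 = -5752197/212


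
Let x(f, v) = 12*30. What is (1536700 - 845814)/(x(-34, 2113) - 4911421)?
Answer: -690886/4911061 ≈ -0.14068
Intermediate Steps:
x(f, v) = 360
(1536700 - 845814)/(x(-34, 2113) - 4911421) = (1536700 - 845814)/(360 - 4911421) = 690886/(-4911061) = 690886*(-1/4911061) = -690886/4911061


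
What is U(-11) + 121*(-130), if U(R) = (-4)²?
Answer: -15714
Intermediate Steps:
U(R) = 16
U(-11) + 121*(-130) = 16 + 121*(-130) = 16 - 15730 = -15714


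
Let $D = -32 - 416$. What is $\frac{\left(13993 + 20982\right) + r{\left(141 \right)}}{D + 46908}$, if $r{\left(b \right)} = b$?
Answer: $\frac{8779}{11615} \approx 0.75583$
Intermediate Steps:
$D = -448$ ($D = -32 - 416 = -448$)
$\frac{\left(13993 + 20982\right) + r{\left(141 \right)}}{D + 46908} = \frac{\left(13993 + 20982\right) + 141}{-448 + 46908} = \frac{34975 + 141}{46460} = 35116 \cdot \frac{1}{46460} = \frac{8779}{11615}$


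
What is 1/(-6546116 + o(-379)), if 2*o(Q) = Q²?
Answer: -2/12948591 ≈ -1.5446e-7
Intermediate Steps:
o(Q) = Q²/2
1/(-6546116 + o(-379)) = 1/(-6546116 + (½)*(-379)²) = 1/(-6546116 + (½)*143641) = 1/(-6546116 + 143641/2) = 1/(-12948591/2) = -2/12948591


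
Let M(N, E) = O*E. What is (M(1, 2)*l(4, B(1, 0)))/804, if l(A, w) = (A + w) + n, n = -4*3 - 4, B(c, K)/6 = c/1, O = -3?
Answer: 3/67 ≈ 0.044776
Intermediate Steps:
B(c, K) = 6*c (B(c, K) = 6*(c/1) = 6*(c*1) = 6*c)
n = -16 (n = -12 - 4 = -16)
M(N, E) = -3*E
l(A, w) = -16 + A + w (l(A, w) = (A + w) - 16 = -16 + A + w)
(M(1, 2)*l(4, B(1, 0)))/804 = ((-3*2)*(-16 + 4 + 6*1))/804 = -6*(-16 + 4 + 6)*(1/804) = -6*(-6)*(1/804) = 36*(1/804) = 3/67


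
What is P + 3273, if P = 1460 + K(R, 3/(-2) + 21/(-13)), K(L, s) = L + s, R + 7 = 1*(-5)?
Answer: 122665/26 ≈ 4717.9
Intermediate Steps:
R = -12 (R = -7 + 1*(-5) = -7 - 5 = -12)
P = 37567/26 (P = 1460 + (-12 + (3/(-2) + 21/(-13))) = 1460 + (-12 + (3*(-½) + 21*(-1/13))) = 1460 + (-12 + (-3/2 - 21/13)) = 1460 + (-12 - 81/26) = 1460 - 393/26 = 37567/26 ≈ 1444.9)
P + 3273 = 37567/26 + 3273 = 122665/26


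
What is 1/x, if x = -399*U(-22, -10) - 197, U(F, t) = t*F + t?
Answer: -1/83987 ≈ -1.1907e-5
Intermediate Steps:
U(F, t) = t + F*t (U(F, t) = F*t + t = t + F*t)
x = -83987 (x = -(-3990)*(1 - 22) - 197 = -(-3990)*(-21) - 197 = -399*210 - 197 = -83790 - 197 = -83987)
1/x = 1/(-83987) = -1/83987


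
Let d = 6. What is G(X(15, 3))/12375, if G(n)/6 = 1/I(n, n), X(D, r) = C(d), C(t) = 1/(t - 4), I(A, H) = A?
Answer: 4/4125 ≈ 0.00096970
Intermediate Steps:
C(t) = 1/(-4 + t)
X(D, r) = 1/2 (X(D, r) = 1/(-4 + 6) = 1/2)
G(n) = 6/n
G(X(15, 3))/12375 = (6/(1/2))/12375 = (6*2)*(1/12375) = 12*(1/12375) = 4/4125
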